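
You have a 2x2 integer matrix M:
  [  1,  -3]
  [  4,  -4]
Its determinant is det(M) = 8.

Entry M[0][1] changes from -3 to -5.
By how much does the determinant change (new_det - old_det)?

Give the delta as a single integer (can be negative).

Cofactor C_01 = -4
Entry delta = -5 - -3 = -2
Det delta = entry_delta * cofactor = -2 * -4 = 8

Answer: 8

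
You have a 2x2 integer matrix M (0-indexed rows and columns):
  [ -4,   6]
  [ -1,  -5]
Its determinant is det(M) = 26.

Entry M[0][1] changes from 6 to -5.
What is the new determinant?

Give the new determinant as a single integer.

Answer: 15

Derivation:
det is linear in row 0: changing M[0][1] by delta changes det by delta * cofactor(0,1).
Cofactor C_01 = (-1)^(0+1) * minor(0,1) = 1
Entry delta = -5 - 6 = -11
Det delta = -11 * 1 = -11
New det = 26 + -11 = 15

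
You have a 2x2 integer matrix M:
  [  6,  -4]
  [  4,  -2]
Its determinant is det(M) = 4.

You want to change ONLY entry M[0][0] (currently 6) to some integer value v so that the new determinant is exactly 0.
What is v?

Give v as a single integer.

det is linear in entry M[0][0]: det = old_det + (v - 6) * C_00
Cofactor C_00 = -2
Want det = 0: 4 + (v - 6) * -2 = 0
  (v - 6) = -4 / -2 = 2
  v = 6 + (2) = 8

Answer: 8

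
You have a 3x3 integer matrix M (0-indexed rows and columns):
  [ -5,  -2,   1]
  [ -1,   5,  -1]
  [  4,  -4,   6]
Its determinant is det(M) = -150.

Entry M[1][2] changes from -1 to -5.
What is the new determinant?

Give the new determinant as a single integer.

Answer: -38

Derivation:
det is linear in row 1: changing M[1][2] by delta changes det by delta * cofactor(1,2).
Cofactor C_12 = (-1)^(1+2) * minor(1,2) = -28
Entry delta = -5 - -1 = -4
Det delta = -4 * -28 = 112
New det = -150 + 112 = -38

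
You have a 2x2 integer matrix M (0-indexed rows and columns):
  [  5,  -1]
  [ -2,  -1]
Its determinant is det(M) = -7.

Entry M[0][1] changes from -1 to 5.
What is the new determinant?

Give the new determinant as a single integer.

det is linear in row 0: changing M[0][1] by delta changes det by delta * cofactor(0,1).
Cofactor C_01 = (-1)^(0+1) * minor(0,1) = 2
Entry delta = 5 - -1 = 6
Det delta = 6 * 2 = 12
New det = -7 + 12 = 5

Answer: 5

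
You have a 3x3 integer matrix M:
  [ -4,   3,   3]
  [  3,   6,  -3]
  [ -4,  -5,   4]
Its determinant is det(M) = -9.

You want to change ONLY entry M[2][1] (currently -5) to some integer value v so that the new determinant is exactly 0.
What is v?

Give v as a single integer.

det is linear in entry M[2][1]: det = old_det + (v - -5) * C_21
Cofactor C_21 = -3
Want det = 0: -9 + (v - -5) * -3 = 0
  (v - -5) = 9 / -3 = -3
  v = -5 + (-3) = -8

Answer: -8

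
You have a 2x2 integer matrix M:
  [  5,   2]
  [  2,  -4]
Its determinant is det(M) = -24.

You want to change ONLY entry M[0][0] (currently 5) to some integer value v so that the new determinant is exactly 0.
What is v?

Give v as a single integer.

Answer: -1

Derivation:
det is linear in entry M[0][0]: det = old_det + (v - 5) * C_00
Cofactor C_00 = -4
Want det = 0: -24 + (v - 5) * -4 = 0
  (v - 5) = 24 / -4 = -6
  v = 5 + (-6) = -1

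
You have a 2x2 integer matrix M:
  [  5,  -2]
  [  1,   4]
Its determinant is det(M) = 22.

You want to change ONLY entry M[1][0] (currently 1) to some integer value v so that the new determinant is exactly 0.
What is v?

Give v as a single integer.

Answer: -10

Derivation:
det is linear in entry M[1][0]: det = old_det + (v - 1) * C_10
Cofactor C_10 = 2
Want det = 0: 22 + (v - 1) * 2 = 0
  (v - 1) = -22 / 2 = -11
  v = 1 + (-11) = -10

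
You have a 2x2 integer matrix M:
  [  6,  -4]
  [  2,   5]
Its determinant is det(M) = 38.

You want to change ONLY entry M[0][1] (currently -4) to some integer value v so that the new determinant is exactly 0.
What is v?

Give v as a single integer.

Answer: 15

Derivation:
det is linear in entry M[0][1]: det = old_det + (v - -4) * C_01
Cofactor C_01 = -2
Want det = 0: 38 + (v - -4) * -2 = 0
  (v - -4) = -38 / -2 = 19
  v = -4 + (19) = 15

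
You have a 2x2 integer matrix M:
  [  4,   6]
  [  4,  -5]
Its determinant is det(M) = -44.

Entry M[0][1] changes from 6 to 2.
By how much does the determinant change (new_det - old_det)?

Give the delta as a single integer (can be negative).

Answer: 16

Derivation:
Cofactor C_01 = -4
Entry delta = 2 - 6 = -4
Det delta = entry_delta * cofactor = -4 * -4 = 16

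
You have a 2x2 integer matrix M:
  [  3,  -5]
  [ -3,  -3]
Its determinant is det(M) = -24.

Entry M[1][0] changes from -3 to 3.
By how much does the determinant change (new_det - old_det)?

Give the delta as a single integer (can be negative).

Answer: 30

Derivation:
Cofactor C_10 = 5
Entry delta = 3 - -3 = 6
Det delta = entry_delta * cofactor = 6 * 5 = 30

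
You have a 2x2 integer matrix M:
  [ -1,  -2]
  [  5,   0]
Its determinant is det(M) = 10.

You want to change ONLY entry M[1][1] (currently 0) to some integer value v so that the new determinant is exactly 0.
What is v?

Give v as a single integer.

det is linear in entry M[1][1]: det = old_det + (v - 0) * C_11
Cofactor C_11 = -1
Want det = 0: 10 + (v - 0) * -1 = 0
  (v - 0) = -10 / -1 = 10
  v = 0 + (10) = 10

Answer: 10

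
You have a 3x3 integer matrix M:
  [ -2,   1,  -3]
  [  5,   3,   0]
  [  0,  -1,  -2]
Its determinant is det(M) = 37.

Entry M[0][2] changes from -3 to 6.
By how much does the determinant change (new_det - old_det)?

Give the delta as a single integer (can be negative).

Answer: -45

Derivation:
Cofactor C_02 = -5
Entry delta = 6 - -3 = 9
Det delta = entry_delta * cofactor = 9 * -5 = -45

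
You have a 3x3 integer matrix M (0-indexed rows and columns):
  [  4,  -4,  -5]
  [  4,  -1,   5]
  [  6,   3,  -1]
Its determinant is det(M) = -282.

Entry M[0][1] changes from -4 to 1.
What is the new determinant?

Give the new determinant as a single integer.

Answer: -112

Derivation:
det is linear in row 0: changing M[0][1] by delta changes det by delta * cofactor(0,1).
Cofactor C_01 = (-1)^(0+1) * minor(0,1) = 34
Entry delta = 1 - -4 = 5
Det delta = 5 * 34 = 170
New det = -282 + 170 = -112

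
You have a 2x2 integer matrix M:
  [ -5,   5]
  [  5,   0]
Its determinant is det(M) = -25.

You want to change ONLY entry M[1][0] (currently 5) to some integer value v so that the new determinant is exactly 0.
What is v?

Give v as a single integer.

Answer: 0

Derivation:
det is linear in entry M[1][0]: det = old_det + (v - 5) * C_10
Cofactor C_10 = -5
Want det = 0: -25 + (v - 5) * -5 = 0
  (v - 5) = 25 / -5 = -5
  v = 5 + (-5) = 0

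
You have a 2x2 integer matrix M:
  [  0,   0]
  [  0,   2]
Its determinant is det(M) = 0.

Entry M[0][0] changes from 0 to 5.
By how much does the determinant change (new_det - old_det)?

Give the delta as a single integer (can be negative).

Cofactor C_00 = 2
Entry delta = 5 - 0 = 5
Det delta = entry_delta * cofactor = 5 * 2 = 10

Answer: 10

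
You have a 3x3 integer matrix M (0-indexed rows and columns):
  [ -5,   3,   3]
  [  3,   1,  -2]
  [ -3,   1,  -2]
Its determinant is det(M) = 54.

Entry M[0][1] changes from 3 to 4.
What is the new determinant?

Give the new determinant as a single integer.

Answer: 66

Derivation:
det is linear in row 0: changing M[0][1] by delta changes det by delta * cofactor(0,1).
Cofactor C_01 = (-1)^(0+1) * minor(0,1) = 12
Entry delta = 4 - 3 = 1
Det delta = 1 * 12 = 12
New det = 54 + 12 = 66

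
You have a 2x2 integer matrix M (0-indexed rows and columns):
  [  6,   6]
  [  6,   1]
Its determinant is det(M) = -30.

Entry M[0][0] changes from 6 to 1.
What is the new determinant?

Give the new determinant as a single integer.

det is linear in row 0: changing M[0][0] by delta changes det by delta * cofactor(0,0).
Cofactor C_00 = (-1)^(0+0) * minor(0,0) = 1
Entry delta = 1 - 6 = -5
Det delta = -5 * 1 = -5
New det = -30 + -5 = -35

Answer: -35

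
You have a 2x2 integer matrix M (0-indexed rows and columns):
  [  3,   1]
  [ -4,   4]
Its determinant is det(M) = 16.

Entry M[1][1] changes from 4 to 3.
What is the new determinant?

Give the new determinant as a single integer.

Answer: 13

Derivation:
det is linear in row 1: changing M[1][1] by delta changes det by delta * cofactor(1,1).
Cofactor C_11 = (-1)^(1+1) * minor(1,1) = 3
Entry delta = 3 - 4 = -1
Det delta = -1 * 3 = -3
New det = 16 + -3 = 13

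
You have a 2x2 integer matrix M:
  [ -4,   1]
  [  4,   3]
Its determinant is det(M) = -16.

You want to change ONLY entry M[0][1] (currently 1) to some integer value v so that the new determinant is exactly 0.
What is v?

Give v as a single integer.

det is linear in entry M[0][1]: det = old_det + (v - 1) * C_01
Cofactor C_01 = -4
Want det = 0: -16 + (v - 1) * -4 = 0
  (v - 1) = 16 / -4 = -4
  v = 1 + (-4) = -3

Answer: -3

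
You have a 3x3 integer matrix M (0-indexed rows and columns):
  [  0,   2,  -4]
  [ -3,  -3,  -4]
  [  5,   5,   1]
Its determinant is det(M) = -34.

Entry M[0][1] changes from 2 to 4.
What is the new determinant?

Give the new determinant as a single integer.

det is linear in row 0: changing M[0][1] by delta changes det by delta * cofactor(0,1).
Cofactor C_01 = (-1)^(0+1) * minor(0,1) = -17
Entry delta = 4 - 2 = 2
Det delta = 2 * -17 = -34
New det = -34 + -34 = -68

Answer: -68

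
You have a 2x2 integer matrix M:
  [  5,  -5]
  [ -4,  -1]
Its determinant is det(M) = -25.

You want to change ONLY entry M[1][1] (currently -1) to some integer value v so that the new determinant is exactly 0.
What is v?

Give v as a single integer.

det is linear in entry M[1][1]: det = old_det + (v - -1) * C_11
Cofactor C_11 = 5
Want det = 0: -25 + (v - -1) * 5 = 0
  (v - -1) = 25 / 5 = 5
  v = -1 + (5) = 4

Answer: 4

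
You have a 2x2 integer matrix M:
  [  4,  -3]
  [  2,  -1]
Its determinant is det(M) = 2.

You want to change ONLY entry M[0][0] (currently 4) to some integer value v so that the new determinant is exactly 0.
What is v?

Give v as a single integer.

Answer: 6

Derivation:
det is linear in entry M[0][0]: det = old_det + (v - 4) * C_00
Cofactor C_00 = -1
Want det = 0: 2 + (v - 4) * -1 = 0
  (v - 4) = -2 / -1 = 2
  v = 4 + (2) = 6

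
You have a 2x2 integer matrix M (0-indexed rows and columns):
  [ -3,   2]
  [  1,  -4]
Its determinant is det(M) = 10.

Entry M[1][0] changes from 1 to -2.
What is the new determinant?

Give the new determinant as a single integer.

Answer: 16

Derivation:
det is linear in row 1: changing M[1][0] by delta changes det by delta * cofactor(1,0).
Cofactor C_10 = (-1)^(1+0) * minor(1,0) = -2
Entry delta = -2 - 1 = -3
Det delta = -3 * -2 = 6
New det = 10 + 6 = 16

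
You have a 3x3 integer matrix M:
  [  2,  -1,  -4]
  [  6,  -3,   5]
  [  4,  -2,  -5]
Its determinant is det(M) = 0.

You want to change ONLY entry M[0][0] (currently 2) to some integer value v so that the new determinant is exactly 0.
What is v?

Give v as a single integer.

Answer: 2

Derivation:
det is linear in entry M[0][0]: det = old_det + (v - 2) * C_00
Cofactor C_00 = 25
Want det = 0: 0 + (v - 2) * 25 = 0
  (v - 2) = 0 / 25 = 0
  v = 2 + (0) = 2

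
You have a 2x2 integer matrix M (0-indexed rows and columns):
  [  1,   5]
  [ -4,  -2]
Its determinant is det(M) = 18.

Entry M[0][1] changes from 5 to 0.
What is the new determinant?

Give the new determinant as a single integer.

Answer: -2

Derivation:
det is linear in row 0: changing M[0][1] by delta changes det by delta * cofactor(0,1).
Cofactor C_01 = (-1)^(0+1) * minor(0,1) = 4
Entry delta = 0 - 5 = -5
Det delta = -5 * 4 = -20
New det = 18 + -20 = -2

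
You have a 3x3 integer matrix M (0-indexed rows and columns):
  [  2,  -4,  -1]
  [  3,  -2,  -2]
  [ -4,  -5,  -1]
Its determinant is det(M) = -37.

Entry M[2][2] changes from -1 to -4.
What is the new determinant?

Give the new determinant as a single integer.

det is linear in row 2: changing M[2][2] by delta changes det by delta * cofactor(2,2).
Cofactor C_22 = (-1)^(2+2) * minor(2,2) = 8
Entry delta = -4 - -1 = -3
Det delta = -3 * 8 = -24
New det = -37 + -24 = -61

Answer: -61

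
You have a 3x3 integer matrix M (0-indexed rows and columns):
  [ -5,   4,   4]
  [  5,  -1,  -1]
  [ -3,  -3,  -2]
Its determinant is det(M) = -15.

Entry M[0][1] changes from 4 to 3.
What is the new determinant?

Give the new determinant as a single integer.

det is linear in row 0: changing M[0][1] by delta changes det by delta * cofactor(0,1).
Cofactor C_01 = (-1)^(0+1) * minor(0,1) = 13
Entry delta = 3 - 4 = -1
Det delta = -1 * 13 = -13
New det = -15 + -13 = -28

Answer: -28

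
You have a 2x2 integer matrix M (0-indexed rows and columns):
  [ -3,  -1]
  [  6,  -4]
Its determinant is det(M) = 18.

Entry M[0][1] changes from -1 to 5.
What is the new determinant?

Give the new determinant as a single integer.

det is linear in row 0: changing M[0][1] by delta changes det by delta * cofactor(0,1).
Cofactor C_01 = (-1)^(0+1) * minor(0,1) = -6
Entry delta = 5 - -1 = 6
Det delta = 6 * -6 = -36
New det = 18 + -36 = -18

Answer: -18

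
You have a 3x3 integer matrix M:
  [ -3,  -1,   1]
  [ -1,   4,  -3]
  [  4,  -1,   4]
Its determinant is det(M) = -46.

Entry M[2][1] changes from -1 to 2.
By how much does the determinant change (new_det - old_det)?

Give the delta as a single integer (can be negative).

Cofactor C_21 = -10
Entry delta = 2 - -1 = 3
Det delta = entry_delta * cofactor = 3 * -10 = -30

Answer: -30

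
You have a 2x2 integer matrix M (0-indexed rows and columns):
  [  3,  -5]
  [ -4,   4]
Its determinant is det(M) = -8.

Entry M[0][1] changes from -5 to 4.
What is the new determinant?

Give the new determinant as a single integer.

Answer: 28

Derivation:
det is linear in row 0: changing M[0][1] by delta changes det by delta * cofactor(0,1).
Cofactor C_01 = (-1)^(0+1) * minor(0,1) = 4
Entry delta = 4 - -5 = 9
Det delta = 9 * 4 = 36
New det = -8 + 36 = 28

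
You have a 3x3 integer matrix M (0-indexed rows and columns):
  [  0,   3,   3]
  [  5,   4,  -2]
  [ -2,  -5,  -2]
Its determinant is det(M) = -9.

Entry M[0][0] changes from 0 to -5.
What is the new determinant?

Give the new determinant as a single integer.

Answer: 81

Derivation:
det is linear in row 0: changing M[0][0] by delta changes det by delta * cofactor(0,0).
Cofactor C_00 = (-1)^(0+0) * minor(0,0) = -18
Entry delta = -5 - 0 = -5
Det delta = -5 * -18 = 90
New det = -9 + 90 = 81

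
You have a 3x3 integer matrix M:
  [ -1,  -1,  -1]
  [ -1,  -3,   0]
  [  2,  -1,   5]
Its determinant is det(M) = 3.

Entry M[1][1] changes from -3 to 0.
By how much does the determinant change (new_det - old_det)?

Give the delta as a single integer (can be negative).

Cofactor C_11 = -3
Entry delta = 0 - -3 = 3
Det delta = entry_delta * cofactor = 3 * -3 = -9

Answer: -9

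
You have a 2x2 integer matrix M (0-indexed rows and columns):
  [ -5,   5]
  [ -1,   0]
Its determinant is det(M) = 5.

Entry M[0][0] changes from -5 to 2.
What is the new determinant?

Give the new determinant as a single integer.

det is linear in row 0: changing M[0][0] by delta changes det by delta * cofactor(0,0).
Cofactor C_00 = (-1)^(0+0) * minor(0,0) = 0
Entry delta = 2 - -5 = 7
Det delta = 7 * 0 = 0
New det = 5 + 0 = 5

Answer: 5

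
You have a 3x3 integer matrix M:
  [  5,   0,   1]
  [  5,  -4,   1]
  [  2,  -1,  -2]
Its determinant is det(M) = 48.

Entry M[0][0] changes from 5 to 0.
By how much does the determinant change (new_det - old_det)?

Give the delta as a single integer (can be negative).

Cofactor C_00 = 9
Entry delta = 0 - 5 = -5
Det delta = entry_delta * cofactor = -5 * 9 = -45

Answer: -45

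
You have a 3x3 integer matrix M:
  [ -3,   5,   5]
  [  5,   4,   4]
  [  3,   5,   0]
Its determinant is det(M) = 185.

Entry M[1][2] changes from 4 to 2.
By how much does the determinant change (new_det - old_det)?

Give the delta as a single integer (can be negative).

Cofactor C_12 = 30
Entry delta = 2 - 4 = -2
Det delta = entry_delta * cofactor = -2 * 30 = -60

Answer: -60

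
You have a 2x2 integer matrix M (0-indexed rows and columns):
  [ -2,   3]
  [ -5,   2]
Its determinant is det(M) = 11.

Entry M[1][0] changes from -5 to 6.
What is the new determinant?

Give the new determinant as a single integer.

Answer: -22

Derivation:
det is linear in row 1: changing M[1][0] by delta changes det by delta * cofactor(1,0).
Cofactor C_10 = (-1)^(1+0) * minor(1,0) = -3
Entry delta = 6 - -5 = 11
Det delta = 11 * -3 = -33
New det = 11 + -33 = -22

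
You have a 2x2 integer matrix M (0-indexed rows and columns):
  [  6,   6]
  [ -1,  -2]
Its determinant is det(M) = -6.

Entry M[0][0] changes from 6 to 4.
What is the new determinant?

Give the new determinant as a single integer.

Answer: -2

Derivation:
det is linear in row 0: changing M[0][0] by delta changes det by delta * cofactor(0,0).
Cofactor C_00 = (-1)^(0+0) * minor(0,0) = -2
Entry delta = 4 - 6 = -2
Det delta = -2 * -2 = 4
New det = -6 + 4 = -2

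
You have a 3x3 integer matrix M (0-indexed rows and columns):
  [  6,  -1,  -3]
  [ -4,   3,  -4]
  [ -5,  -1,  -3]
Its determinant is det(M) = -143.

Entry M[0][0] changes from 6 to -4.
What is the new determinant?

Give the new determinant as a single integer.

det is linear in row 0: changing M[0][0] by delta changes det by delta * cofactor(0,0).
Cofactor C_00 = (-1)^(0+0) * minor(0,0) = -13
Entry delta = -4 - 6 = -10
Det delta = -10 * -13 = 130
New det = -143 + 130 = -13

Answer: -13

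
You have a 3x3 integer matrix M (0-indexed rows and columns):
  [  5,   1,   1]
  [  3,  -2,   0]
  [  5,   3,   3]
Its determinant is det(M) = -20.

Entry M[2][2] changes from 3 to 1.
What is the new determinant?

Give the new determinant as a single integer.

det is linear in row 2: changing M[2][2] by delta changes det by delta * cofactor(2,2).
Cofactor C_22 = (-1)^(2+2) * minor(2,2) = -13
Entry delta = 1 - 3 = -2
Det delta = -2 * -13 = 26
New det = -20 + 26 = 6

Answer: 6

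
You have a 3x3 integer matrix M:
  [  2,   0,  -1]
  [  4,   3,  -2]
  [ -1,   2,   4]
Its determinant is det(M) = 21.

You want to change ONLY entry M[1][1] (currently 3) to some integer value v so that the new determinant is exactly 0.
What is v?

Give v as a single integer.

det is linear in entry M[1][1]: det = old_det + (v - 3) * C_11
Cofactor C_11 = 7
Want det = 0: 21 + (v - 3) * 7 = 0
  (v - 3) = -21 / 7 = -3
  v = 3 + (-3) = 0

Answer: 0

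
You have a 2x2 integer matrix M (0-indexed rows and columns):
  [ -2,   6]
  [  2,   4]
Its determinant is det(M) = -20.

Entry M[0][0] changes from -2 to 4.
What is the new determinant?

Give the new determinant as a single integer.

det is linear in row 0: changing M[0][0] by delta changes det by delta * cofactor(0,0).
Cofactor C_00 = (-1)^(0+0) * minor(0,0) = 4
Entry delta = 4 - -2 = 6
Det delta = 6 * 4 = 24
New det = -20 + 24 = 4

Answer: 4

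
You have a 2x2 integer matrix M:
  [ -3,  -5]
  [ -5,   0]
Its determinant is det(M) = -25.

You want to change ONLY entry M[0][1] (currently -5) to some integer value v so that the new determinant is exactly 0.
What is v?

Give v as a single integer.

det is linear in entry M[0][1]: det = old_det + (v - -5) * C_01
Cofactor C_01 = 5
Want det = 0: -25 + (v - -5) * 5 = 0
  (v - -5) = 25 / 5 = 5
  v = -5 + (5) = 0

Answer: 0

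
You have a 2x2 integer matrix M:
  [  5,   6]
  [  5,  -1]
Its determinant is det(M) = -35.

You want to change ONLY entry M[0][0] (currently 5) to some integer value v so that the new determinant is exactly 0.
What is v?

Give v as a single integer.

Answer: -30

Derivation:
det is linear in entry M[0][0]: det = old_det + (v - 5) * C_00
Cofactor C_00 = -1
Want det = 0: -35 + (v - 5) * -1 = 0
  (v - 5) = 35 / -1 = -35
  v = 5 + (-35) = -30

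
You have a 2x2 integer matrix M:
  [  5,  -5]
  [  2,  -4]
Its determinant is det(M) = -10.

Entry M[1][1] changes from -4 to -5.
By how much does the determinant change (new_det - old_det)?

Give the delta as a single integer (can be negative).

Answer: -5

Derivation:
Cofactor C_11 = 5
Entry delta = -5 - -4 = -1
Det delta = entry_delta * cofactor = -1 * 5 = -5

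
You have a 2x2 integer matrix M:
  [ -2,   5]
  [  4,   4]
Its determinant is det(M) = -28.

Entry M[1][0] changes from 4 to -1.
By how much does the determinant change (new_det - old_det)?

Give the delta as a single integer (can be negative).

Answer: 25

Derivation:
Cofactor C_10 = -5
Entry delta = -1 - 4 = -5
Det delta = entry_delta * cofactor = -5 * -5 = 25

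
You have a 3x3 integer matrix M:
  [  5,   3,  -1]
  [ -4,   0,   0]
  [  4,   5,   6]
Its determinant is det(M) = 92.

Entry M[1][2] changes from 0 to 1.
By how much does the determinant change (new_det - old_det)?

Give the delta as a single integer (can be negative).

Cofactor C_12 = -13
Entry delta = 1 - 0 = 1
Det delta = entry_delta * cofactor = 1 * -13 = -13

Answer: -13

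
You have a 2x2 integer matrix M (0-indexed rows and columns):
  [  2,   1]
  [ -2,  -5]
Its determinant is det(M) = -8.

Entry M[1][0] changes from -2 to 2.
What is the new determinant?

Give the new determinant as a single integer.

Answer: -12

Derivation:
det is linear in row 1: changing M[1][0] by delta changes det by delta * cofactor(1,0).
Cofactor C_10 = (-1)^(1+0) * minor(1,0) = -1
Entry delta = 2 - -2 = 4
Det delta = 4 * -1 = -4
New det = -8 + -4 = -12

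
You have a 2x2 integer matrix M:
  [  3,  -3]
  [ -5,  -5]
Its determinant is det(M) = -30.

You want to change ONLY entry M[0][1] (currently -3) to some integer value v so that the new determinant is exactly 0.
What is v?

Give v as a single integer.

det is linear in entry M[0][1]: det = old_det + (v - -3) * C_01
Cofactor C_01 = 5
Want det = 0: -30 + (v - -3) * 5 = 0
  (v - -3) = 30 / 5 = 6
  v = -3 + (6) = 3

Answer: 3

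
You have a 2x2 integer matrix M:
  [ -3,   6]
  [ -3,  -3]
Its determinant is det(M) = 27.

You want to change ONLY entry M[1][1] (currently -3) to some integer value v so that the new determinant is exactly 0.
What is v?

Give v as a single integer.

det is linear in entry M[1][1]: det = old_det + (v - -3) * C_11
Cofactor C_11 = -3
Want det = 0: 27 + (v - -3) * -3 = 0
  (v - -3) = -27 / -3 = 9
  v = -3 + (9) = 6

Answer: 6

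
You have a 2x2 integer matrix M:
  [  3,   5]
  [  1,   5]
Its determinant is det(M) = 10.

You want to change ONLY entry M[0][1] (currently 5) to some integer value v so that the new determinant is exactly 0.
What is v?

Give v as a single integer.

Answer: 15

Derivation:
det is linear in entry M[0][1]: det = old_det + (v - 5) * C_01
Cofactor C_01 = -1
Want det = 0: 10 + (v - 5) * -1 = 0
  (v - 5) = -10 / -1 = 10
  v = 5 + (10) = 15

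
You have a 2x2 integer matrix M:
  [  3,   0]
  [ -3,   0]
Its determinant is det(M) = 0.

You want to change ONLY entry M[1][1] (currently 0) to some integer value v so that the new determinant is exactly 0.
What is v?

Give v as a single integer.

Answer: 0

Derivation:
det is linear in entry M[1][1]: det = old_det + (v - 0) * C_11
Cofactor C_11 = 3
Want det = 0: 0 + (v - 0) * 3 = 0
  (v - 0) = 0 / 3 = 0
  v = 0 + (0) = 0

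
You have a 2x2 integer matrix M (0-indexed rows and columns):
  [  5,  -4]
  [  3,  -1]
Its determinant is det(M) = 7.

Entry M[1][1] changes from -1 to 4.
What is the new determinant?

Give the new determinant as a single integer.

det is linear in row 1: changing M[1][1] by delta changes det by delta * cofactor(1,1).
Cofactor C_11 = (-1)^(1+1) * minor(1,1) = 5
Entry delta = 4 - -1 = 5
Det delta = 5 * 5 = 25
New det = 7 + 25 = 32

Answer: 32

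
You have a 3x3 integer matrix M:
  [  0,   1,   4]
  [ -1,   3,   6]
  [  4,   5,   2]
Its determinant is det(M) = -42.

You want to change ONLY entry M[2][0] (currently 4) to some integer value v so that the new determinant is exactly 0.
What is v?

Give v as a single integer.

Answer: -3

Derivation:
det is linear in entry M[2][0]: det = old_det + (v - 4) * C_20
Cofactor C_20 = -6
Want det = 0: -42 + (v - 4) * -6 = 0
  (v - 4) = 42 / -6 = -7
  v = 4 + (-7) = -3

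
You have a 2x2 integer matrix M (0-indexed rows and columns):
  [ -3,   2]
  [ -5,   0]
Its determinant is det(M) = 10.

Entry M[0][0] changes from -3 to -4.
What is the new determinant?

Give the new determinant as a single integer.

Answer: 10

Derivation:
det is linear in row 0: changing M[0][0] by delta changes det by delta * cofactor(0,0).
Cofactor C_00 = (-1)^(0+0) * minor(0,0) = 0
Entry delta = -4 - -3 = -1
Det delta = -1 * 0 = 0
New det = 10 + 0 = 10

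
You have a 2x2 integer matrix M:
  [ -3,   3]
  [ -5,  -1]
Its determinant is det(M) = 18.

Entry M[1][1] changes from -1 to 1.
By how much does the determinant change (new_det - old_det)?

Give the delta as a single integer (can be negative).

Answer: -6

Derivation:
Cofactor C_11 = -3
Entry delta = 1 - -1 = 2
Det delta = entry_delta * cofactor = 2 * -3 = -6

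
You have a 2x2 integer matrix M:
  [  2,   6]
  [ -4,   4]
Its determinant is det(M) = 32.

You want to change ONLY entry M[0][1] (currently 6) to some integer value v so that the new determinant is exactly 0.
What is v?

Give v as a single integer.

det is linear in entry M[0][1]: det = old_det + (v - 6) * C_01
Cofactor C_01 = 4
Want det = 0: 32 + (v - 6) * 4 = 0
  (v - 6) = -32 / 4 = -8
  v = 6 + (-8) = -2

Answer: -2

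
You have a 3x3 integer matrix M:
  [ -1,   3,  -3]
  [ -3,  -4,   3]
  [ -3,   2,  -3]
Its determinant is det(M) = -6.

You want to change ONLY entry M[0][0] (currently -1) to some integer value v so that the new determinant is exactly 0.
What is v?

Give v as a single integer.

det is linear in entry M[0][0]: det = old_det + (v - -1) * C_00
Cofactor C_00 = 6
Want det = 0: -6 + (v - -1) * 6 = 0
  (v - -1) = 6 / 6 = 1
  v = -1 + (1) = 0

Answer: 0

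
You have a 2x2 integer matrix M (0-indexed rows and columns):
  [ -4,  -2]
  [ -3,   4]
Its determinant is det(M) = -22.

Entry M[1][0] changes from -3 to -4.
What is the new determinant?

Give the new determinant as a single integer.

det is linear in row 1: changing M[1][0] by delta changes det by delta * cofactor(1,0).
Cofactor C_10 = (-1)^(1+0) * minor(1,0) = 2
Entry delta = -4 - -3 = -1
Det delta = -1 * 2 = -2
New det = -22 + -2 = -24

Answer: -24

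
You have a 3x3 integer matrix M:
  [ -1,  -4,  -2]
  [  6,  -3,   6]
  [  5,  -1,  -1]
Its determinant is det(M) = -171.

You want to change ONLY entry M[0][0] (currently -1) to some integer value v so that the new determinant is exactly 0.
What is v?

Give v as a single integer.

Answer: 18

Derivation:
det is linear in entry M[0][0]: det = old_det + (v - -1) * C_00
Cofactor C_00 = 9
Want det = 0: -171 + (v - -1) * 9 = 0
  (v - -1) = 171 / 9 = 19
  v = -1 + (19) = 18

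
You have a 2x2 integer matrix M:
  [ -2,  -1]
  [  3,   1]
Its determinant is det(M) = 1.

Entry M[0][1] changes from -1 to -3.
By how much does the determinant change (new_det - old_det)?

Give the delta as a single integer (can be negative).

Cofactor C_01 = -3
Entry delta = -3 - -1 = -2
Det delta = entry_delta * cofactor = -2 * -3 = 6

Answer: 6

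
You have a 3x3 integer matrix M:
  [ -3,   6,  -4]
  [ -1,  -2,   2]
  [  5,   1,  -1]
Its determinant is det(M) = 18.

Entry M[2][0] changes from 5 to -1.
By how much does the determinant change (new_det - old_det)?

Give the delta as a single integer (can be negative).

Cofactor C_20 = 4
Entry delta = -1 - 5 = -6
Det delta = entry_delta * cofactor = -6 * 4 = -24

Answer: -24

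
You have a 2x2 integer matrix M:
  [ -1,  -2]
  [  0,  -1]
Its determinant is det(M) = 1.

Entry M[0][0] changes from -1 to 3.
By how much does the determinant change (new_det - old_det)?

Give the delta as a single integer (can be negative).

Cofactor C_00 = -1
Entry delta = 3 - -1 = 4
Det delta = entry_delta * cofactor = 4 * -1 = -4

Answer: -4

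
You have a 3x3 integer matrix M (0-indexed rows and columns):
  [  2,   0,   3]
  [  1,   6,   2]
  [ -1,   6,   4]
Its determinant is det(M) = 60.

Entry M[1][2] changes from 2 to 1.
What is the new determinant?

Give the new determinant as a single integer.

det is linear in row 1: changing M[1][2] by delta changes det by delta * cofactor(1,2).
Cofactor C_12 = (-1)^(1+2) * minor(1,2) = -12
Entry delta = 1 - 2 = -1
Det delta = -1 * -12 = 12
New det = 60 + 12 = 72

Answer: 72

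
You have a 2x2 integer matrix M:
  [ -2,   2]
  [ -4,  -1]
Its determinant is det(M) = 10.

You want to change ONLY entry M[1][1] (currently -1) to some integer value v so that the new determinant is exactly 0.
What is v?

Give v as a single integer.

det is linear in entry M[1][1]: det = old_det + (v - -1) * C_11
Cofactor C_11 = -2
Want det = 0: 10 + (v - -1) * -2 = 0
  (v - -1) = -10 / -2 = 5
  v = -1 + (5) = 4

Answer: 4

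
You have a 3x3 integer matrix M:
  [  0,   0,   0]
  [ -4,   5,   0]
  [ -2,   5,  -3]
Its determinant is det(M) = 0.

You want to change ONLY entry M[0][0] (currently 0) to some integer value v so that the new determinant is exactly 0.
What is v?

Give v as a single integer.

Answer: 0

Derivation:
det is linear in entry M[0][0]: det = old_det + (v - 0) * C_00
Cofactor C_00 = -15
Want det = 0: 0 + (v - 0) * -15 = 0
  (v - 0) = 0 / -15 = 0
  v = 0 + (0) = 0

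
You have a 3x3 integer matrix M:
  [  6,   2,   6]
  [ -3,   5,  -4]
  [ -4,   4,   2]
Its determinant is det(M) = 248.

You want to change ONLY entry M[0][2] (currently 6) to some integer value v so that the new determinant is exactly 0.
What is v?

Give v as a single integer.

Answer: -25

Derivation:
det is linear in entry M[0][2]: det = old_det + (v - 6) * C_02
Cofactor C_02 = 8
Want det = 0: 248 + (v - 6) * 8 = 0
  (v - 6) = -248 / 8 = -31
  v = 6 + (-31) = -25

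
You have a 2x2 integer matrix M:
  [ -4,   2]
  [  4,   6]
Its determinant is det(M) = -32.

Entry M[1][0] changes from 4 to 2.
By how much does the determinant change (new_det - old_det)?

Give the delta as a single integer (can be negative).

Answer: 4

Derivation:
Cofactor C_10 = -2
Entry delta = 2 - 4 = -2
Det delta = entry_delta * cofactor = -2 * -2 = 4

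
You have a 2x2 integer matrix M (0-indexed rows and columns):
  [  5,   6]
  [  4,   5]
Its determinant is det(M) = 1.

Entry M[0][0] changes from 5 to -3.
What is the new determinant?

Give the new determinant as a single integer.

Answer: -39

Derivation:
det is linear in row 0: changing M[0][0] by delta changes det by delta * cofactor(0,0).
Cofactor C_00 = (-1)^(0+0) * minor(0,0) = 5
Entry delta = -3 - 5 = -8
Det delta = -8 * 5 = -40
New det = 1 + -40 = -39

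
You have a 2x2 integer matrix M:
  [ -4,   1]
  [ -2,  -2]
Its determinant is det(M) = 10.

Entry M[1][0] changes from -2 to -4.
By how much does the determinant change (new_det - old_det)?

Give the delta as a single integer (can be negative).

Answer: 2

Derivation:
Cofactor C_10 = -1
Entry delta = -4 - -2 = -2
Det delta = entry_delta * cofactor = -2 * -1 = 2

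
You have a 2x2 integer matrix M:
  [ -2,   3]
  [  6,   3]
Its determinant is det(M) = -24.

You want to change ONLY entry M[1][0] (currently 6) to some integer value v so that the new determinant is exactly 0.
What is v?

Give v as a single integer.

Answer: -2

Derivation:
det is linear in entry M[1][0]: det = old_det + (v - 6) * C_10
Cofactor C_10 = -3
Want det = 0: -24 + (v - 6) * -3 = 0
  (v - 6) = 24 / -3 = -8
  v = 6 + (-8) = -2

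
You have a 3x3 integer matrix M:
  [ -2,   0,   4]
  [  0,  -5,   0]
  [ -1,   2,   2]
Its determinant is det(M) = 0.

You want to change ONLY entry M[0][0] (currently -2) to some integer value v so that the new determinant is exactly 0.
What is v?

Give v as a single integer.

det is linear in entry M[0][0]: det = old_det + (v - -2) * C_00
Cofactor C_00 = -10
Want det = 0: 0 + (v - -2) * -10 = 0
  (v - -2) = 0 / -10 = 0
  v = -2 + (0) = -2

Answer: -2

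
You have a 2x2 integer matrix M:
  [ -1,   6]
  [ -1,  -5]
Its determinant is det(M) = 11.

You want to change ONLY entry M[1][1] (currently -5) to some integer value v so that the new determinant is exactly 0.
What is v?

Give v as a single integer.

det is linear in entry M[1][1]: det = old_det + (v - -5) * C_11
Cofactor C_11 = -1
Want det = 0: 11 + (v - -5) * -1 = 0
  (v - -5) = -11 / -1 = 11
  v = -5 + (11) = 6

Answer: 6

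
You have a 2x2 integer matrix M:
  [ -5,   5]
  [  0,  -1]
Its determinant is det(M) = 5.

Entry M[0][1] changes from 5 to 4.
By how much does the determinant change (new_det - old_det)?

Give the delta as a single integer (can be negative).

Answer: 0

Derivation:
Cofactor C_01 = 0
Entry delta = 4 - 5 = -1
Det delta = entry_delta * cofactor = -1 * 0 = 0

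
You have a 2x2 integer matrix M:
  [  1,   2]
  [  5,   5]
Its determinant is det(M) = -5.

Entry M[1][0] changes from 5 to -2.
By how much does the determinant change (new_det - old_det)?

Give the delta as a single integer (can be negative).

Cofactor C_10 = -2
Entry delta = -2 - 5 = -7
Det delta = entry_delta * cofactor = -7 * -2 = 14

Answer: 14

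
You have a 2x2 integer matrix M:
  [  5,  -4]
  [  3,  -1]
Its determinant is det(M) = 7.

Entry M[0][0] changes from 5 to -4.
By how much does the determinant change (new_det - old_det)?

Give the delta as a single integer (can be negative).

Cofactor C_00 = -1
Entry delta = -4 - 5 = -9
Det delta = entry_delta * cofactor = -9 * -1 = 9

Answer: 9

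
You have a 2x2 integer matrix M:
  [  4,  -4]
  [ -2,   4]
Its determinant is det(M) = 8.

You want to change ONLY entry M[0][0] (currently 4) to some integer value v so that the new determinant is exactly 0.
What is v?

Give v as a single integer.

Answer: 2

Derivation:
det is linear in entry M[0][0]: det = old_det + (v - 4) * C_00
Cofactor C_00 = 4
Want det = 0: 8 + (v - 4) * 4 = 0
  (v - 4) = -8 / 4 = -2
  v = 4 + (-2) = 2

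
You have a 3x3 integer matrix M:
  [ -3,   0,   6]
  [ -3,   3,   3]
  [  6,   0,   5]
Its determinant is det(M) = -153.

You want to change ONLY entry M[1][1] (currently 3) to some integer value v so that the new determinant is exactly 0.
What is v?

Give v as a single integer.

det is linear in entry M[1][1]: det = old_det + (v - 3) * C_11
Cofactor C_11 = -51
Want det = 0: -153 + (v - 3) * -51 = 0
  (v - 3) = 153 / -51 = -3
  v = 3 + (-3) = 0

Answer: 0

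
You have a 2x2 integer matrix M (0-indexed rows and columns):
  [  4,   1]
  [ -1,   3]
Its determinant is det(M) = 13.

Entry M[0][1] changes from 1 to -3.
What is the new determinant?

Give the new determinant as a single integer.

det is linear in row 0: changing M[0][1] by delta changes det by delta * cofactor(0,1).
Cofactor C_01 = (-1)^(0+1) * minor(0,1) = 1
Entry delta = -3 - 1 = -4
Det delta = -4 * 1 = -4
New det = 13 + -4 = 9

Answer: 9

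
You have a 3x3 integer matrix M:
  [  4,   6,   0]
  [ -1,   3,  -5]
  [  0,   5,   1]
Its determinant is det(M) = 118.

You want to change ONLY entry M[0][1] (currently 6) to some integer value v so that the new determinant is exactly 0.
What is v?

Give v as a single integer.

det is linear in entry M[0][1]: det = old_det + (v - 6) * C_01
Cofactor C_01 = 1
Want det = 0: 118 + (v - 6) * 1 = 0
  (v - 6) = -118 / 1 = -118
  v = 6 + (-118) = -112

Answer: -112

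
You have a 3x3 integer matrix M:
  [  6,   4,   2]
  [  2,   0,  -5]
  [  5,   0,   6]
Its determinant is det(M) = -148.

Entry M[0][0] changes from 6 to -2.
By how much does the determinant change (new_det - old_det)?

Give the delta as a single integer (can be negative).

Answer: 0

Derivation:
Cofactor C_00 = 0
Entry delta = -2 - 6 = -8
Det delta = entry_delta * cofactor = -8 * 0 = 0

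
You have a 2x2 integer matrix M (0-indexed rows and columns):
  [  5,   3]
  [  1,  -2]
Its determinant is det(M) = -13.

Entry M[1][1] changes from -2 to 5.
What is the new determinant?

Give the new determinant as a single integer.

det is linear in row 1: changing M[1][1] by delta changes det by delta * cofactor(1,1).
Cofactor C_11 = (-1)^(1+1) * minor(1,1) = 5
Entry delta = 5 - -2 = 7
Det delta = 7 * 5 = 35
New det = -13 + 35 = 22

Answer: 22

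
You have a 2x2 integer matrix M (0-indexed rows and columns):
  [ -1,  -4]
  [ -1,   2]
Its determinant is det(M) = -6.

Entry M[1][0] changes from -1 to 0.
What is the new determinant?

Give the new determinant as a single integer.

det is linear in row 1: changing M[1][0] by delta changes det by delta * cofactor(1,0).
Cofactor C_10 = (-1)^(1+0) * minor(1,0) = 4
Entry delta = 0 - -1 = 1
Det delta = 1 * 4 = 4
New det = -6 + 4 = -2

Answer: -2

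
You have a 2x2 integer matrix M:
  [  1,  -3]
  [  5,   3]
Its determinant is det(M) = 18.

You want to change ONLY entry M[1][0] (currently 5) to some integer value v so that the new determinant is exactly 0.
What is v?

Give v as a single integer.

det is linear in entry M[1][0]: det = old_det + (v - 5) * C_10
Cofactor C_10 = 3
Want det = 0: 18 + (v - 5) * 3 = 0
  (v - 5) = -18 / 3 = -6
  v = 5 + (-6) = -1

Answer: -1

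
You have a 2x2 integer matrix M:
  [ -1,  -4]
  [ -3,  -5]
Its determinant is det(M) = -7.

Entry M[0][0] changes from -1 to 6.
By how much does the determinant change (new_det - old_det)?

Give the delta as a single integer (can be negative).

Answer: -35

Derivation:
Cofactor C_00 = -5
Entry delta = 6 - -1 = 7
Det delta = entry_delta * cofactor = 7 * -5 = -35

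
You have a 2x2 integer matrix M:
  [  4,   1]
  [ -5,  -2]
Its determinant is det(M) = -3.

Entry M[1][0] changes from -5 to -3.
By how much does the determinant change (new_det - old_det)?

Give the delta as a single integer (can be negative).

Cofactor C_10 = -1
Entry delta = -3 - -5 = 2
Det delta = entry_delta * cofactor = 2 * -1 = -2

Answer: -2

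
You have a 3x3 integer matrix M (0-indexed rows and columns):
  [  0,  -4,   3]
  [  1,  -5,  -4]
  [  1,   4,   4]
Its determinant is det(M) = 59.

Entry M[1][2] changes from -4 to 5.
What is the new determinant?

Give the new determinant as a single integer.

Answer: 23

Derivation:
det is linear in row 1: changing M[1][2] by delta changes det by delta * cofactor(1,2).
Cofactor C_12 = (-1)^(1+2) * minor(1,2) = -4
Entry delta = 5 - -4 = 9
Det delta = 9 * -4 = -36
New det = 59 + -36 = 23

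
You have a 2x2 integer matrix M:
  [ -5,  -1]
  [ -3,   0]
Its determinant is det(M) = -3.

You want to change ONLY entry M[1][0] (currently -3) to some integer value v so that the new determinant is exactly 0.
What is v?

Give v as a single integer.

Answer: 0

Derivation:
det is linear in entry M[1][0]: det = old_det + (v - -3) * C_10
Cofactor C_10 = 1
Want det = 0: -3 + (v - -3) * 1 = 0
  (v - -3) = 3 / 1 = 3
  v = -3 + (3) = 0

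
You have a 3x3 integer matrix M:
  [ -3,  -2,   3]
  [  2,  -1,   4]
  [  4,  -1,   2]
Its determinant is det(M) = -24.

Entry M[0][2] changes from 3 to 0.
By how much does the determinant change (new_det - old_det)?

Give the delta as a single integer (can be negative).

Answer: -6

Derivation:
Cofactor C_02 = 2
Entry delta = 0 - 3 = -3
Det delta = entry_delta * cofactor = -3 * 2 = -6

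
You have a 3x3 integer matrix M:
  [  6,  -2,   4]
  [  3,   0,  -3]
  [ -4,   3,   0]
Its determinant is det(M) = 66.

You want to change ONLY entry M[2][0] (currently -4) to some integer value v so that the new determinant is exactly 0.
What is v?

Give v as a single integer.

det is linear in entry M[2][0]: det = old_det + (v - -4) * C_20
Cofactor C_20 = 6
Want det = 0: 66 + (v - -4) * 6 = 0
  (v - -4) = -66 / 6 = -11
  v = -4 + (-11) = -15

Answer: -15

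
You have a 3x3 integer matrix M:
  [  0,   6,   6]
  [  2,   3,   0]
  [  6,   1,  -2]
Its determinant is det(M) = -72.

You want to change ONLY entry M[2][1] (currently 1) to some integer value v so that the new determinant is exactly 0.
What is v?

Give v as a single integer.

det is linear in entry M[2][1]: det = old_det + (v - 1) * C_21
Cofactor C_21 = 12
Want det = 0: -72 + (v - 1) * 12 = 0
  (v - 1) = 72 / 12 = 6
  v = 1 + (6) = 7

Answer: 7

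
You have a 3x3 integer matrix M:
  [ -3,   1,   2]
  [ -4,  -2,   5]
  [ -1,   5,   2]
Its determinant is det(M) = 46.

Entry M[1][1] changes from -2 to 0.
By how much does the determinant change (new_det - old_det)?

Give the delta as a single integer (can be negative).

Answer: -8

Derivation:
Cofactor C_11 = -4
Entry delta = 0 - -2 = 2
Det delta = entry_delta * cofactor = 2 * -4 = -8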